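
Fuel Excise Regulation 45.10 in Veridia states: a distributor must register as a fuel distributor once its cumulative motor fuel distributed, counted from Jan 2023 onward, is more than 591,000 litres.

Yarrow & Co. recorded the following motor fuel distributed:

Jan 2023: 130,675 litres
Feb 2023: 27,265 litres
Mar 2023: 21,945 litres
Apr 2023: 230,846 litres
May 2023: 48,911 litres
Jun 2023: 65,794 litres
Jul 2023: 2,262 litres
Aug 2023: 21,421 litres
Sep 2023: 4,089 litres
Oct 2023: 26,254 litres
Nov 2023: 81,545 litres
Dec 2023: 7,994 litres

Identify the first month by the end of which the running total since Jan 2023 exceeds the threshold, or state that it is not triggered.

Nov 2023

Through Jan 2023: 130,675 litres
Through Feb 2023: 157,940 litres
Through Mar 2023: 179,885 litres
Through Apr 2023: 410,731 litres
Through May 2023: 459,642 litres
Through Jun 2023: 525,436 litres
Through Jul 2023: 527,698 litres
Through Aug 2023: 549,119 litres
Through Sep 2023: 553,208 litres
Through Oct 2023: 579,462 litres
Through Nov 2023: 661,007 litres ← exceeds threshold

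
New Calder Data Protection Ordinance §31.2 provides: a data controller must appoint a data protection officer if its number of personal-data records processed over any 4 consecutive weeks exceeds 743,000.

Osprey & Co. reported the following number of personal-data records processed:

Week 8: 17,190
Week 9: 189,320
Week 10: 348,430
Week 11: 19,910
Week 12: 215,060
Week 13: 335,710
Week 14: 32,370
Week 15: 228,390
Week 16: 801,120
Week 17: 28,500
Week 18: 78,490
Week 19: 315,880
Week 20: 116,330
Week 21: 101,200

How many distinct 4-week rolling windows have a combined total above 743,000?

7

Week 8–Week 11: 17,190 + 189,320 + 348,430 + 19,910 = 574,850 (under)
Week 9–Week 12: 189,320 + 348,430 + 19,910 + 215,060 = 772,720 (over)
Week 10–Week 13: 348,430 + 19,910 + 215,060 + 335,710 = 919,110 (over)
Week 11–Week 14: 19,910 + 215,060 + 335,710 + 32,370 = 603,050 (under)
Week 12–Week 15: 215,060 + 335,710 + 32,370 + 228,390 = 811,530 (over)
Week 13–Week 16: 335,710 + 32,370 + 228,390 + 801,120 = 1,397,590 (over)
Week 14–Week 17: 32,370 + 228,390 + 801,120 + 28,500 = 1,090,380 (over)
Week 15–Week 18: 228,390 + 801,120 + 28,500 + 78,490 = 1,136,500 (over)
Week 16–Week 19: 801,120 + 28,500 + 78,490 + 315,880 = 1,223,990 (over)
Week 17–Week 20: 28,500 + 78,490 + 315,880 + 116,330 = 539,200 (under)
Week 18–Week 21: 78,490 + 315,880 + 116,330 + 101,200 = 611,900 (under)
7 windows exceed the threshold.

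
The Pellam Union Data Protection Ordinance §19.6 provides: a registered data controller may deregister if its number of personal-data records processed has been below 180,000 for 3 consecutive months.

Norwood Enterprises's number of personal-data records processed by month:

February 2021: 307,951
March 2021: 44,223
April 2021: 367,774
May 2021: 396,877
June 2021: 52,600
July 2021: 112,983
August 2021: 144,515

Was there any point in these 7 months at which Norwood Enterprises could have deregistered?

Yes

Months below 180,000: March 2021, June 2021, July 2021, August 2021.
Longest run of consecutive months below the threshold: 3.
3 ≥ 3, so Norwood Enterprises became eligible.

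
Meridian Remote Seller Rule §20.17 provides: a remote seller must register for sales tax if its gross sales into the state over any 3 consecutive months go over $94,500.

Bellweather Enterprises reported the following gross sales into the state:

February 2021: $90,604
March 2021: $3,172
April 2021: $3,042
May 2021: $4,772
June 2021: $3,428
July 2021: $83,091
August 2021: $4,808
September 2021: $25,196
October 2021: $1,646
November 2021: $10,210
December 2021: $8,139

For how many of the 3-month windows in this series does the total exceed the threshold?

2

February 2021–April 2021: $90,604 + $3,172 + $3,042 = $96,818 (over)
March 2021–May 2021: $3,172 + $3,042 + $4,772 = $10,986 (under)
April 2021–June 2021: $3,042 + $4,772 + $3,428 = $11,242 (under)
May 2021–July 2021: $4,772 + $3,428 + $83,091 = $91,291 (under)
June 2021–August 2021: $3,428 + $83,091 + $4,808 = $91,327 (under)
July 2021–September 2021: $83,091 + $4,808 + $25,196 = $113,095 (over)
August 2021–October 2021: $4,808 + $25,196 + $1,646 = $31,650 (under)
September 2021–November 2021: $25,196 + $1,646 + $10,210 = $37,052 (under)
October 2021–December 2021: $1,646 + $10,210 + $8,139 = $19,995 (under)
2 windows exceed the threshold.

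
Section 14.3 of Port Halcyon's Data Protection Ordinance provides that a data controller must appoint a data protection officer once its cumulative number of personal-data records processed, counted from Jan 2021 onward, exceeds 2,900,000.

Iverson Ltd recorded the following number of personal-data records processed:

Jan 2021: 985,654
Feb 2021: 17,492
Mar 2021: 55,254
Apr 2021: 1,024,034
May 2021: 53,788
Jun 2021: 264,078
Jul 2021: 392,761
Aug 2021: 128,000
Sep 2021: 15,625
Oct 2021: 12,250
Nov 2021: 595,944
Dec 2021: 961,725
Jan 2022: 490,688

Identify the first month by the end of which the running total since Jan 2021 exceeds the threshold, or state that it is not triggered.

Through Jan 2021: 985,654
Through Feb 2021: 1,003,146
Through Mar 2021: 1,058,400
Through Apr 2021: 2,082,434
Through May 2021: 2,136,222
Through Jun 2021: 2,400,300
Through Jul 2021: 2,793,061
Through Aug 2021: 2,921,061 ← exceeds threshold

Aug 2021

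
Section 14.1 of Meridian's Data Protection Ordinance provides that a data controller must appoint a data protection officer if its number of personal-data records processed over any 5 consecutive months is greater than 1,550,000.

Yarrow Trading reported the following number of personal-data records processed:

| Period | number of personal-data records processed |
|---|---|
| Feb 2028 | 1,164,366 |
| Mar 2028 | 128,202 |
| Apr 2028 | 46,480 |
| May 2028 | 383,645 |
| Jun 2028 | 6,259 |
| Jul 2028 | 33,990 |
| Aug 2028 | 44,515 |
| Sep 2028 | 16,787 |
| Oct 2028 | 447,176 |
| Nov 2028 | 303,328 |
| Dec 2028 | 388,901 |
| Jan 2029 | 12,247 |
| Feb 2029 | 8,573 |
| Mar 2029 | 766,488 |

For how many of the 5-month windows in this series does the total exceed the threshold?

1

Feb 2028–Jun 2028: 1,164,366 + 128,202 + 46,480 + 383,645 + 6,259 = 1,728,952 (over)
Mar 2028–Jul 2028: 128,202 + 46,480 + 383,645 + 6,259 + 33,990 = 598,576 (under)
Apr 2028–Aug 2028: 46,480 + 383,645 + 6,259 + 33,990 + 44,515 = 514,889 (under)
May 2028–Sep 2028: 383,645 + 6,259 + 33,990 + 44,515 + 16,787 = 485,196 (under)
Jun 2028–Oct 2028: 6,259 + 33,990 + 44,515 + 16,787 + 447,176 = 548,727 (under)
Jul 2028–Nov 2028: 33,990 + 44,515 + 16,787 + 447,176 + 303,328 = 845,796 (under)
Aug 2028–Dec 2028: 44,515 + 16,787 + 447,176 + 303,328 + 388,901 = 1,200,707 (under)
Sep 2028–Jan 2029: 16,787 + 447,176 + 303,328 + 388,901 + 12,247 = 1,168,439 (under)
Oct 2028–Feb 2029: 447,176 + 303,328 + 388,901 + 12,247 + 8,573 = 1,160,225 (under)
Nov 2028–Mar 2029: 303,328 + 388,901 + 12,247 + 8,573 + 766,488 = 1,479,537 (under)
1 window exceeds the threshold.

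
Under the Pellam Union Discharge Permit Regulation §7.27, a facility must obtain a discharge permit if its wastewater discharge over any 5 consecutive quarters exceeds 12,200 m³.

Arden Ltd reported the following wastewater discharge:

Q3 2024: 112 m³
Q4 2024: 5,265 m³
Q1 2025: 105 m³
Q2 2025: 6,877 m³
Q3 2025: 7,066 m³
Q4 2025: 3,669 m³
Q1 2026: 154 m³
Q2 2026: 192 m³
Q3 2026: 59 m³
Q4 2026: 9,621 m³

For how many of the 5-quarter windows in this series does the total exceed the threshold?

5

Q3 2024–Q3 2025: 112 m³ + 5,265 m³ + 105 m³ + 6,877 m³ + 7,066 m³ = 19,425 m³ (over)
Q4 2024–Q4 2025: 5,265 m³ + 105 m³ + 6,877 m³ + 7,066 m³ + 3,669 m³ = 22,982 m³ (over)
Q1 2025–Q1 2026: 105 m³ + 6,877 m³ + 7,066 m³ + 3,669 m³ + 154 m³ = 17,871 m³ (over)
Q2 2025–Q2 2026: 6,877 m³ + 7,066 m³ + 3,669 m³ + 154 m³ + 192 m³ = 17,958 m³ (over)
Q3 2025–Q3 2026: 7,066 m³ + 3,669 m³ + 154 m³ + 192 m³ + 59 m³ = 11,140 m³ (under)
Q4 2025–Q4 2026: 3,669 m³ + 154 m³ + 192 m³ + 59 m³ + 9,621 m³ = 13,695 m³ (over)
5 windows exceed the threshold.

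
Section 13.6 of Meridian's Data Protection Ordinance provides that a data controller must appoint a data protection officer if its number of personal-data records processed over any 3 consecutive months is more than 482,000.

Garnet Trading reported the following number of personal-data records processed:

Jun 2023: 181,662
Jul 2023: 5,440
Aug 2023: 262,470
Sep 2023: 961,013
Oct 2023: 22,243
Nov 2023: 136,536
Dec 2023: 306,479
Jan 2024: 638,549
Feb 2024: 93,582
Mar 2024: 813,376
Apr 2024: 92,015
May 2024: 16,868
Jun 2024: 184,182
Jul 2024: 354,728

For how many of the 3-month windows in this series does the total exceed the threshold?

9

Jun 2023–Aug 2023: 181,662 + 5,440 + 262,470 = 449,572 (under)
Jul 2023–Sep 2023: 5,440 + 262,470 + 961,013 = 1,228,923 (over)
Aug 2023–Oct 2023: 262,470 + 961,013 + 22,243 = 1,245,726 (over)
Sep 2023–Nov 2023: 961,013 + 22,243 + 136,536 = 1,119,792 (over)
Oct 2023–Dec 2023: 22,243 + 136,536 + 306,479 = 465,258 (under)
Nov 2023–Jan 2024: 136,536 + 306,479 + 638,549 = 1,081,564 (over)
Dec 2023–Feb 2024: 306,479 + 638,549 + 93,582 = 1,038,610 (over)
Jan 2024–Mar 2024: 638,549 + 93,582 + 813,376 = 1,545,507 (over)
Feb 2024–Apr 2024: 93,582 + 813,376 + 92,015 = 998,973 (over)
Mar 2024–May 2024: 813,376 + 92,015 + 16,868 = 922,259 (over)
Apr 2024–Jun 2024: 92,015 + 16,868 + 184,182 = 293,065 (under)
May 2024–Jul 2024: 16,868 + 184,182 + 354,728 = 555,778 (over)
9 windows exceed the threshold.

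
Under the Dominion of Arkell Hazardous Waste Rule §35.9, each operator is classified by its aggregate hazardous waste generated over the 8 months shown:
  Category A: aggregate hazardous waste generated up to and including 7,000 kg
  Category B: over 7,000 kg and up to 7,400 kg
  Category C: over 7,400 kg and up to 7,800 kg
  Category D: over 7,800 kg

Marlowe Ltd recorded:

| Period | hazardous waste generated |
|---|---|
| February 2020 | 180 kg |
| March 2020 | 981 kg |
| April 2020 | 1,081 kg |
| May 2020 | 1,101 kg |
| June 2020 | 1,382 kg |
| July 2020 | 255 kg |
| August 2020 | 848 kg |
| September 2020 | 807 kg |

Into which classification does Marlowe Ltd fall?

Aggregate hazardous waste generated: 180 kg + 981 kg + 1,081 kg + 1,101 kg + 1,382 kg + 255 kg + 848 kg + 807 kg = 6,635 kg.
6,635 kg ≤ 7,000 kg, so Category A applies.

Category A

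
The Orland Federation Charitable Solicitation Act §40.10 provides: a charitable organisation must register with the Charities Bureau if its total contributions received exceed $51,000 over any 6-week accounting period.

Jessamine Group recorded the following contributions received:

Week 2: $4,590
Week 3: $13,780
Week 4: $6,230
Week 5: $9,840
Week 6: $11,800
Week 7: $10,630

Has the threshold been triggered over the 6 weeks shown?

Total contributions received: $4,590 + $13,780 + $6,230 + $9,840 + $11,800 + $10,630 = $56,870.
$56,870 > $51,000, so the threshold is exceeded.

Yes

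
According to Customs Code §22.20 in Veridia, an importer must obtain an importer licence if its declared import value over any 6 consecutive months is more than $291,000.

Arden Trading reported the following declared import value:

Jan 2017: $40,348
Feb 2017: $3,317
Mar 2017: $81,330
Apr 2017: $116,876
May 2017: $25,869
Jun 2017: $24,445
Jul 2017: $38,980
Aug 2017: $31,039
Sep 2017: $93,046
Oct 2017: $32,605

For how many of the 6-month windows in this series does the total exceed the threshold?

3

Jan 2017–Jun 2017: $40,348 + $3,317 + $81,330 + $116,876 + $25,869 + $24,445 = $292,185 (over)
Feb 2017–Jul 2017: $3,317 + $81,330 + $116,876 + $25,869 + $24,445 + $38,980 = $290,817 (under)
Mar 2017–Aug 2017: $81,330 + $116,876 + $25,869 + $24,445 + $38,980 + $31,039 = $318,539 (over)
Apr 2017–Sep 2017: $116,876 + $25,869 + $24,445 + $38,980 + $31,039 + $93,046 = $330,255 (over)
May 2017–Oct 2017: $25,869 + $24,445 + $38,980 + $31,039 + $93,046 + $32,605 = $245,984 (under)
3 windows exceed the threshold.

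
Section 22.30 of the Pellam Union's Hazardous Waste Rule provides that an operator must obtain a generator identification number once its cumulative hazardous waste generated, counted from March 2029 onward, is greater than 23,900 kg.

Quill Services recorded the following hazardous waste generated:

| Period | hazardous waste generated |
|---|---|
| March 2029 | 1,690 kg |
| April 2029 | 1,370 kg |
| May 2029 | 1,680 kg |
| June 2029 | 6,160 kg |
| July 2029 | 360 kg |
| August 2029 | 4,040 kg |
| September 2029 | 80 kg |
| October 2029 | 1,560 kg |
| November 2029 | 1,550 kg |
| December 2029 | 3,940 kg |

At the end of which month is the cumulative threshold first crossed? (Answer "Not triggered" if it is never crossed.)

Not triggered

Through March 2029: 1,690 kg
Through April 2029: 3,060 kg
Through May 2029: 4,740 kg
Through June 2029: 10,900 kg
Through July 2029: 11,260 kg
Through August 2029: 15,300 kg
Through September 2029: 15,380 kg
Through October 2029: 16,940 kg
Through November 2029: 18,490 kg
Through December 2029: 22,430 kg
Final cumulative total 22,430 kg ≤ 23,900 kg; the threshold is never exceeded.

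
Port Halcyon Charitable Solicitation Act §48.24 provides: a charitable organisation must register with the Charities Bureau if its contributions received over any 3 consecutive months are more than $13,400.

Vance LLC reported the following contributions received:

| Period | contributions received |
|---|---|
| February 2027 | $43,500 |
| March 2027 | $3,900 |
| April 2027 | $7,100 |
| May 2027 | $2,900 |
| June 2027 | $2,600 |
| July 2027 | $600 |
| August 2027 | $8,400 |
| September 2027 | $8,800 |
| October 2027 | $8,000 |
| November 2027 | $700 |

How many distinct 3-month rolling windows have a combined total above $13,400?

5

February 2027–April 2027: $43,500 + $3,900 + $7,100 = $54,500 (over)
March 2027–May 2027: $3,900 + $7,100 + $2,900 = $13,900 (over)
April 2027–June 2027: $7,100 + $2,900 + $2,600 = $12,600 (under)
May 2027–July 2027: $2,900 + $2,600 + $600 = $6,100 (under)
June 2027–August 2027: $2,600 + $600 + $8,400 = $11,600 (under)
July 2027–September 2027: $600 + $8,400 + $8,800 = $17,800 (over)
August 2027–October 2027: $8,400 + $8,800 + $8,000 = $25,200 (over)
September 2027–November 2027: $8,800 + $8,000 + $700 = $17,500 (over)
5 windows exceed the threshold.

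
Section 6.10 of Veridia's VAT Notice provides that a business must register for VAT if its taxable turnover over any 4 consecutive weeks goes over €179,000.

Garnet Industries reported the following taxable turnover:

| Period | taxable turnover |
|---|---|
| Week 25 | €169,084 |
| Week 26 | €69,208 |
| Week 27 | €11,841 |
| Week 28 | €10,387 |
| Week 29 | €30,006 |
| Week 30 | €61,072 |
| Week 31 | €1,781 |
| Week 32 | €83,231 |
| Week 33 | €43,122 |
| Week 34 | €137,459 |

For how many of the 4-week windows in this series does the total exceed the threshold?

Week 25–Week 28: €169,084 + €69,208 + €11,841 + €10,387 = €260,520 (over)
Week 26–Week 29: €69,208 + €11,841 + €10,387 + €30,006 = €121,442 (under)
Week 27–Week 30: €11,841 + €10,387 + €30,006 + €61,072 = €113,306 (under)
Week 28–Week 31: €10,387 + €30,006 + €61,072 + €1,781 = €103,246 (under)
Week 29–Week 32: €30,006 + €61,072 + €1,781 + €83,231 = €176,090 (under)
Week 30–Week 33: €61,072 + €1,781 + €83,231 + €43,122 = €189,206 (over)
Week 31–Week 34: €1,781 + €83,231 + €43,122 + €137,459 = €265,593 (over)
3 windows exceed the threshold.

3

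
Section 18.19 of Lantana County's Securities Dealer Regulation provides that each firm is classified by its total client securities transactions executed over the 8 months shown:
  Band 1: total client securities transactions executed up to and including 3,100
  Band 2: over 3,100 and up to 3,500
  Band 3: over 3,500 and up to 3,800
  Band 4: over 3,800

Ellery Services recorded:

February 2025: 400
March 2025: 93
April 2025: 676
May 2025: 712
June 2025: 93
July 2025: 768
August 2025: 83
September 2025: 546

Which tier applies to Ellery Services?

Band 2

Total client securities transactions executed: 400 + 93 + 676 + 712 + 93 + 768 + 83 + 546 = 3,371.
3,100 < 3,371 ≤ 3,500, so Band 2 applies.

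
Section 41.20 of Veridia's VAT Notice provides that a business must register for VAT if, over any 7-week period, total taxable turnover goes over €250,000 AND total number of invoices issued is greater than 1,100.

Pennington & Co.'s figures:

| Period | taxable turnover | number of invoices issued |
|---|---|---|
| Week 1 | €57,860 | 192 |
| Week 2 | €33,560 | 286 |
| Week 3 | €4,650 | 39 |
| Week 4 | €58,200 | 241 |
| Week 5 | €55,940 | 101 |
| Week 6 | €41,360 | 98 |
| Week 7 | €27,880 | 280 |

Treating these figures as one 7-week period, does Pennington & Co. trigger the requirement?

Total taxable turnover: €57,860 + €33,560 + €4,650 + €58,200 + €55,940 + €41,360 + €27,880 = €279,450 (> €250,000).
Total number of invoices issued: 192 + 286 + 39 + 241 + 101 + 98 + 280 = 1,237 (> 1,100).
The test is 'and': both thresholds are exceeded.

Yes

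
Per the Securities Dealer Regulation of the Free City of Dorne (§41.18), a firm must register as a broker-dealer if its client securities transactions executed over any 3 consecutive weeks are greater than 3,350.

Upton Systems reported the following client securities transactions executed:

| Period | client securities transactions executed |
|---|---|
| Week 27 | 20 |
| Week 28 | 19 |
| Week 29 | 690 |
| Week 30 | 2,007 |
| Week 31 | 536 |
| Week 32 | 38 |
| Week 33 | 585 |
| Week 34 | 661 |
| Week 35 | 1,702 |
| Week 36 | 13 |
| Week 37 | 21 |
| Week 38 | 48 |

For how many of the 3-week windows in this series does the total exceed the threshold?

0

Week 27–Week 29: 20 + 19 + 690 = 729 (under)
Week 28–Week 30: 19 + 690 + 2,007 = 2,716 (under)
Week 29–Week 31: 690 + 2,007 + 536 = 3,233 (under)
Week 30–Week 32: 2,007 + 536 + 38 = 2,581 (under)
Week 31–Week 33: 536 + 38 + 585 = 1,159 (under)
Week 32–Week 34: 38 + 585 + 661 = 1,284 (under)
Week 33–Week 35: 585 + 661 + 1,702 = 2,948 (under)
Week 34–Week 36: 661 + 1,702 + 13 = 2,376 (under)
Week 35–Week 37: 1,702 + 13 + 21 = 1,736 (under)
Week 36–Week 38: 13 + 21 + 48 = 82 (under)
0 windows exceed the threshold.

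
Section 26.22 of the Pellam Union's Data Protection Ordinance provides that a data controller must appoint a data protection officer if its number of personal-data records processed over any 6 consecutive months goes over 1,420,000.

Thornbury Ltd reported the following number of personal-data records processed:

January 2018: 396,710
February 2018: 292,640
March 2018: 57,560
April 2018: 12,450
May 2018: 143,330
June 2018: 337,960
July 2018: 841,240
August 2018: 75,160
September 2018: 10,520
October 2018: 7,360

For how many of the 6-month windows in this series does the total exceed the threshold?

3

January 2018–June 2018: 396,710 + 292,640 + 57,560 + 12,450 + 143,330 + 337,960 = 1,240,650 (under)
February 2018–July 2018: 292,640 + 57,560 + 12,450 + 143,330 + 337,960 + 841,240 = 1,685,180 (over)
March 2018–August 2018: 57,560 + 12,450 + 143,330 + 337,960 + 841,240 + 75,160 = 1,467,700 (over)
April 2018–September 2018: 12,450 + 143,330 + 337,960 + 841,240 + 75,160 + 10,520 = 1,420,660 (over)
May 2018–October 2018: 143,330 + 337,960 + 841,240 + 75,160 + 10,520 + 7,360 = 1,415,570 (under)
3 windows exceed the threshold.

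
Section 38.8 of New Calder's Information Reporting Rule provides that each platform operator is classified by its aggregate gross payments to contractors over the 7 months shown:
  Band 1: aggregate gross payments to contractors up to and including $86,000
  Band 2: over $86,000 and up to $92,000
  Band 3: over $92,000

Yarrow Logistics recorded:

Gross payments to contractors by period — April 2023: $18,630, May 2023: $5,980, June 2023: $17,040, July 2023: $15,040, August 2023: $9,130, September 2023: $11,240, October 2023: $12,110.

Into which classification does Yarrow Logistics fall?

Band 2

Aggregate gross payments to contractors: $18,630 + $5,980 + $17,040 + $15,040 + $9,130 + $11,240 + $12,110 = $89,170.
$86,000 < $89,170 ≤ $92,000, so Band 2 applies.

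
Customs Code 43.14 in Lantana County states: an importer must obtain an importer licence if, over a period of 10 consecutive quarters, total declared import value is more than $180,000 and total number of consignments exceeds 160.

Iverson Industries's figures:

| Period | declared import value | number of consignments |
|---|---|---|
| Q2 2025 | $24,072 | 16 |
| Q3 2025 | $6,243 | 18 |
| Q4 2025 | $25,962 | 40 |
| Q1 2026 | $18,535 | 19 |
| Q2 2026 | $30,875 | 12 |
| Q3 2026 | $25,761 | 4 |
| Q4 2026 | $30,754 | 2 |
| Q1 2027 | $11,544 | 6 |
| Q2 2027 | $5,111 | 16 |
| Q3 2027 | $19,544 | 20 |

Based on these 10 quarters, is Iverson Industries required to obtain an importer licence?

Total declared import value: $24,072 + $6,243 + $25,962 + $18,535 + $30,875 + $25,761 + $30,754 + $11,544 + $5,111 + $19,544 = $198,401 (> $180,000).
Total number of consignments: 16 + 18 + 40 + 19 + 12 + 4 + 2 + 6 + 16 + 20 = 153 (≤ 160).
The test is 'and': the rule requires both, and at least one is not exceeded.

No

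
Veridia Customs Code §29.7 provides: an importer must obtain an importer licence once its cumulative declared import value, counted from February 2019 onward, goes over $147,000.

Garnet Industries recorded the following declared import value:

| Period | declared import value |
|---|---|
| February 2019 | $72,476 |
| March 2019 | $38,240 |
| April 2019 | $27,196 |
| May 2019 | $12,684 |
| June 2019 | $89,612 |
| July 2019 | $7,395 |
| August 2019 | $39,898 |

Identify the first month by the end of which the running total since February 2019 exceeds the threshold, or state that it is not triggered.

May 2019

Through February 2019: $72,476
Through March 2019: $110,716
Through April 2019: $137,912
Through May 2019: $150,596 ← exceeds threshold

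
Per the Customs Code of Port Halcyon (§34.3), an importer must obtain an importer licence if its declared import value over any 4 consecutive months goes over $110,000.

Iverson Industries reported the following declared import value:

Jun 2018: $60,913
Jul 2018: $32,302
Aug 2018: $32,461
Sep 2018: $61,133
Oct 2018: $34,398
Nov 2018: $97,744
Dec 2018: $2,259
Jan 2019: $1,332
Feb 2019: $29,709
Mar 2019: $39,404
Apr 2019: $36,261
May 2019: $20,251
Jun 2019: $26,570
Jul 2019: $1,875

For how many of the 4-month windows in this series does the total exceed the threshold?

8

Jun 2018–Sep 2018: $60,913 + $32,302 + $32,461 + $61,133 = $186,809 (over)
Jul 2018–Oct 2018: $32,302 + $32,461 + $61,133 + $34,398 = $160,294 (over)
Aug 2018–Nov 2018: $32,461 + $61,133 + $34,398 + $97,744 = $225,736 (over)
Sep 2018–Dec 2018: $61,133 + $34,398 + $97,744 + $2,259 = $195,534 (over)
Oct 2018–Jan 2019: $34,398 + $97,744 + $2,259 + $1,332 = $135,733 (over)
Nov 2018–Feb 2019: $97,744 + $2,259 + $1,332 + $29,709 = $131,044 (over)
Dec 2018–Mar 2019: $2,259 + $1,332 + $29,709 + $39,404 = $72,704 (under)
Jan 2019–Apr 2019: $1,332 + $29,709 + $39,404 + $36,261 = $106,706 (under)
Feb 2019–May 2019: $29,709 + $39,404 + $36,261 + $20,251 = $125,625 (over)
Mar 2019–Jun 2019: $39,404 + $36,261 + $20,251 + $26,570 = $122,486 (over)
Apr 2019–Jul 2019: $36,261 + $20,251 + $26,570 + $1,875 = $84,957 (under)
8 windows exceed the threshold.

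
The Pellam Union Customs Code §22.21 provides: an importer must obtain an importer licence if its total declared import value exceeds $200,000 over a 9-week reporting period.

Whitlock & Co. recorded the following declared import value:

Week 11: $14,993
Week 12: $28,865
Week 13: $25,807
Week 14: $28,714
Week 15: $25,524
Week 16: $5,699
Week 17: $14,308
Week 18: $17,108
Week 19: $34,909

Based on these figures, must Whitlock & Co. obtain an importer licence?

Total declared import value: $14,993 + $28,865 + $25,807 + $28,714 + $25,524 + $5,699 + $14,308 + $17,108 + $34,909 = $195,927.
$195,927 ≤ $200,000, so the threshold is not exceeded.

No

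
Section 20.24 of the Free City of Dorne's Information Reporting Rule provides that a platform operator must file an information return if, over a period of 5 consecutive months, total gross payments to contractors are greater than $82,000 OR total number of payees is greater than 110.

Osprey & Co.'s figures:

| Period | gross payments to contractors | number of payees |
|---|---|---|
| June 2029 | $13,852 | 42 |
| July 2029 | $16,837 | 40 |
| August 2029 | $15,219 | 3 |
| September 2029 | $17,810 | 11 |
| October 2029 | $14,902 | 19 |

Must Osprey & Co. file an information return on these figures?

Total gross payments to contractors: $13,852 + $16,837 + $15,219 + $17,810 + $14,902 = $78,620 (≤ $82,000).
Total number of payees: 42 + 40 + 3 + 11 + 19 = 115 (> 110).
The test is 'or': at least one threshold is exceeded.

Yes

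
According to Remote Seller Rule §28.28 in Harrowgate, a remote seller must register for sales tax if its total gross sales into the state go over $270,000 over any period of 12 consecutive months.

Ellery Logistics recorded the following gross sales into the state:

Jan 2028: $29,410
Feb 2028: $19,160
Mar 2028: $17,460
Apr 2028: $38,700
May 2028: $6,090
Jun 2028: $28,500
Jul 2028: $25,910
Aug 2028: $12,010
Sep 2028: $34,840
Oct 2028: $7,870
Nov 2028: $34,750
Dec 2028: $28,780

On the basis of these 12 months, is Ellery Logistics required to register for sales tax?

Total gross sales into the state: $29,410 + $19,160 + $17,460 + $38,700 + $6,090 + $28,500 + $25,910 + $12,010 + $34,840 + $7,870 + $34,750 + $28,780 = $283,480.
$283,480 > $270,000, so the threshold is exceeded.

Yes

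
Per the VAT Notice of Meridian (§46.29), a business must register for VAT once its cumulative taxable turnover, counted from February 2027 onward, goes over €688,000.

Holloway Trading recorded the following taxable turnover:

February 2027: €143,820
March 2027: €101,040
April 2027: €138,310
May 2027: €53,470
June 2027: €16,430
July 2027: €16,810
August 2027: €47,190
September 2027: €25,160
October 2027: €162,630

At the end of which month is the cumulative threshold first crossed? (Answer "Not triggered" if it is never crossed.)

October 2027

Through February 2027: €143,820
Through March 2027: €244,860
Through April 2027: €383,170
Through May 2027: €436,640
Through June 2027: €453,070
Through July 2027: €469,880
Through August 2027: €517,070
Through September 2027: €542,230
Through October 2027: €704,860 ← exceeds threshold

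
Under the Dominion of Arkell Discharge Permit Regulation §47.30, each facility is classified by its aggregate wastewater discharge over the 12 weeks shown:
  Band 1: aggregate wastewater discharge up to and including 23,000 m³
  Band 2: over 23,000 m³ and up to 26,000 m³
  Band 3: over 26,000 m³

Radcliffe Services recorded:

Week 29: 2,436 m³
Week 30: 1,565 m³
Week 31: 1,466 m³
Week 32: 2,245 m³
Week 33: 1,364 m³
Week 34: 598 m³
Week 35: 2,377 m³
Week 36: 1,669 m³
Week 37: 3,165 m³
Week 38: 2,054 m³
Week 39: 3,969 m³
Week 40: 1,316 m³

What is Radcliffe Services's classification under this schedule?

Band 2

Aggregate wastewater discharge: 2,436 m³ + 1,565 m³ + 1,466 m³ + 2,245 m³ + 1,364 m³ + 598 m³ + 2,377 m³ + 1,669 m³ + 3,165 m³ + 2,054 m³ + 3,969 m³ + 1,316 m³ = 24,224 m³.
23,000 m³ < 24,224 m³ ≤ 26,000 m³, so Band 2 applies.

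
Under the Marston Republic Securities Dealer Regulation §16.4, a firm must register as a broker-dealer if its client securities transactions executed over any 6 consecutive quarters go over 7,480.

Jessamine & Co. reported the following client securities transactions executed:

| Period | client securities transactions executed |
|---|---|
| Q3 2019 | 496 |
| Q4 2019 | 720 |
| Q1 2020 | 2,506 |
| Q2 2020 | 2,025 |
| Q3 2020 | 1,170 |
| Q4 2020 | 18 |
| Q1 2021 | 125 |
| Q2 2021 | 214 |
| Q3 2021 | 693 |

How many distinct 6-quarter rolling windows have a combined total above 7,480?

Q3 2019–Q4 2020: 496 + 720 + 2,506 + 2,025 + 1,170 + 18 = 6,935 (under)
Q4 2019–Q1 2021: 720 + 2,506 + 2,025 + 1,170 + 18 + 125 = 6,564 (under)
Q1 2020–Q2 2021: 2,506 + 2,025 + 1,170 + 18 + 125 + 214 = 6,058 (under)
Q2 2020–Q3 2021: 2,025 + 1,170 + 18 + 125 + 214 + 693 = 4,245 (under)
0 windows exceed the threshold.

0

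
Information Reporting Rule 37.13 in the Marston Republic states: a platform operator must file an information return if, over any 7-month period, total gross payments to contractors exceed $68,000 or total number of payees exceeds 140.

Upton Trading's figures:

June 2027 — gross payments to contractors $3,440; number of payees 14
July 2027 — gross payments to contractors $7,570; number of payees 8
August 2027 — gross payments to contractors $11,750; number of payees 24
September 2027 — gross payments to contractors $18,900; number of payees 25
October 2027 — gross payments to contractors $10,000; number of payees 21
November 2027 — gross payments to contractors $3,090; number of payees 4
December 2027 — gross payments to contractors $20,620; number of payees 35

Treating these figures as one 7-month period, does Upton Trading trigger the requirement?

Yes

Total gross payments to contractors: $3,440 + $7,570 + $11,750 + $18,900 + $10,000 + $3,090 + $20,620 = $75,370 (> $68,000).
Total number of payees: 14 + 8 + 24 + 25 + 21 + 4 + 35 = 131 (≤ 140).
The test is 'or': at least one threshold is exceeded.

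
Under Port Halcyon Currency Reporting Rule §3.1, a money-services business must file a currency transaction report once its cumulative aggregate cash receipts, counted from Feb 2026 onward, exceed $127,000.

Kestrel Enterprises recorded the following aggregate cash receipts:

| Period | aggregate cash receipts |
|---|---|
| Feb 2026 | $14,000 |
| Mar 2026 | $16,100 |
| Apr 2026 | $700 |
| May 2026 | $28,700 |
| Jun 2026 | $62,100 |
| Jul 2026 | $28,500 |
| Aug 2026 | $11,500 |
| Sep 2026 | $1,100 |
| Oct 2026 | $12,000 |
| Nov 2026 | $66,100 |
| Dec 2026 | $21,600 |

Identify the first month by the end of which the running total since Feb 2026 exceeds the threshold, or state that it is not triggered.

Jul 2026

Through Feb 2026: $14,000
Through Mar 2026: $30,100
Through Apr 2026: $30,800
Through May 2026: $59,500
Through Jun 2026: $121,600
Through Jul 2026: $150,100 ← exceeds threshold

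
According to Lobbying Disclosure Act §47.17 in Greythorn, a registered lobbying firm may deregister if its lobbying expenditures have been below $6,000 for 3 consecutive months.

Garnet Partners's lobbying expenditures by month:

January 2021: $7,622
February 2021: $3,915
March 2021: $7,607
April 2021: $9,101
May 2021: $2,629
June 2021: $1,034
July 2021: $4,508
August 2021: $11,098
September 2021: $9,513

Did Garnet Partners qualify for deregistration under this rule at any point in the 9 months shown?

Months below $6,000: February 2021, May 2021, June 2021, July 2021.
Longest run of consecutive months below the threshold: 3.
3 ≥ 3, so Garnet Partners became eligible.

Yes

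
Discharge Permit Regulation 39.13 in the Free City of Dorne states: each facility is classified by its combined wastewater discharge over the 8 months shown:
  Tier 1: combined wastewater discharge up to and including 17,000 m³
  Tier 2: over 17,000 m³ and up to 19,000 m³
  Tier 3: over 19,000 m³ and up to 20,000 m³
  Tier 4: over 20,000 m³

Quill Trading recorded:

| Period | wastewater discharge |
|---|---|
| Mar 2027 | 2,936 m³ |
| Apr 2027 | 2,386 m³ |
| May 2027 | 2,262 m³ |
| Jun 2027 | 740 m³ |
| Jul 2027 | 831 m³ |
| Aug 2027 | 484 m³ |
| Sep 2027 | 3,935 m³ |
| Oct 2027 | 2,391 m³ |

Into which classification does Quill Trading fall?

Combined wastewater discharge: 2,936 m³ + 2,386 m³ + 2,262 m³ + 740 m³ + 831 m³ + 484 m³ + 3,935 m³ + 2,391 m³ = 15,965 m³.
15,965 m³ ≤ 17,000 m³, so Tier 1 applies.

Tier 1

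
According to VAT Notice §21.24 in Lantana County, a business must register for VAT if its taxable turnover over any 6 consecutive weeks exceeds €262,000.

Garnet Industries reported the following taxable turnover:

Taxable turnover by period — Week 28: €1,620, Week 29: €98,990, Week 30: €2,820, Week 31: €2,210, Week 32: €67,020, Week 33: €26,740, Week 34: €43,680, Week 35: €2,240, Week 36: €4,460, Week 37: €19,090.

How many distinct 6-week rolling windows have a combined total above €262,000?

Week 28–Week 33: €1,620 + €98,990 + €2,820 + €2,210 + €67,020 + €26,740 = €199,400 (under)
Week 29–Week 34: €98,990 + €2,820 + €2,210 + €67,020 + €26,740 + €43,680 = €241,460 (under)
Week 30–Week 35: €2,820 + €2,210 + €67,020 + €26,740 + €43,680 + €2,240 = €144,710 (under)
Week 31–Week 36: €2,210 + €67,020 + €26,740 + €43,680 + €2,240 + €4,460 = €146,350 (under)
Week 32–Week 37: €67,020 + €26,740 + €43,680 + €2,240 + €4,460 + €19,090 = €163,230 (under)
0 windows exceed the threshold.

0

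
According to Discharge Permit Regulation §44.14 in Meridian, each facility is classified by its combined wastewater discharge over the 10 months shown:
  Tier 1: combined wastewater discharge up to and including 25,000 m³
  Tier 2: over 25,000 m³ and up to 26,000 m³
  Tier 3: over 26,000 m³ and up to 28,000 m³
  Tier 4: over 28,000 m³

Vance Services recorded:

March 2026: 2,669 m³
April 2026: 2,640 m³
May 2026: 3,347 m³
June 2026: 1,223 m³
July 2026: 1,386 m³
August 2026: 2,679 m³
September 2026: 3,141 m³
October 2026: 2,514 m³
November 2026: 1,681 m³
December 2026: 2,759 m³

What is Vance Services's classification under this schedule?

Tier 1

Combined wastewater discharge: 2,669 m³ + 2,640 m³ + 3,347 m³ + 1,223 m³ + 1,386 m³ + 2,679 m³ + 3,141 m³ + 2,514 m³ + 1,681 m³ + 2,759 m³ = 24,039 m³.
24,039 m³ ≤ 25,000 m³, so Tier 1 applies.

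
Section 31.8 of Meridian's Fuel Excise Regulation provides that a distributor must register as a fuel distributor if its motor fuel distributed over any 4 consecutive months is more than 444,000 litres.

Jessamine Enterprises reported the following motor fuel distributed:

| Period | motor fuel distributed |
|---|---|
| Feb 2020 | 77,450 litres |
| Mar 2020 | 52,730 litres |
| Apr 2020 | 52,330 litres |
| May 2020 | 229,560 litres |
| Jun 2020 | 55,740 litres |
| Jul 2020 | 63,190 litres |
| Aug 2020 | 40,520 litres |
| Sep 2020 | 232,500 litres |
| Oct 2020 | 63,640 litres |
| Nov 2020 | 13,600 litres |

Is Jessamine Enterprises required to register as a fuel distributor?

No

Feb 2020–May 2020: 77,450 litres + 52,730 litres + 52,330 litres + 229,560 litres = 412,070 litres (under)
Mar 2020–Jun 2020: 52,730 litres + 52,330 litres + 229,560 litres + 55,740 litres = 390,360 litres (under)
Apr 2020–Jul 2020: 52,330 litres + 229,560 litres + 55,740 litres + 63,190 litres = 400,820 litres (under)
May 2020–Aug 2020: 229,560 litres + 55,740 litres + 63,190 litres + 40,520 litres = 389,010 litres (under)
Jun 2020–Sep 2020: 55,740 litres + 63,190 litres + 40,520 litres + 232,500 litres = 391,950 litres (under)
Jul 2020–Oct 2020: 63,190 litres + 40,520 litres + 232,500 litres + 63,640 litres = 399,850 litres (under)
Aug 2020–Nov 2020: 40,520 litres + 232,500 litres + 63,640 litres + 13,600 litres = 350,260 litres (under)
No window exceeds 444,000 litres.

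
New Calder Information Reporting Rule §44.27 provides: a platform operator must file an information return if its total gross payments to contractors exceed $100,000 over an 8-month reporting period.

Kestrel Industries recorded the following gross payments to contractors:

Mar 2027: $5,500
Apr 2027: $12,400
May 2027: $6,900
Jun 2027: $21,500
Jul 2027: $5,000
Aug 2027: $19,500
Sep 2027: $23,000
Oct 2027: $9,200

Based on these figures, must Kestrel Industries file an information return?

Yes

Total gross payments to contractors: $5,500 + $12,400 + $6,900 + $21,500 + $5,000 + $19,500 + $23,000 + $9,200 = $103,000.
$103,000 > $100,000, so the threshold is exceeded.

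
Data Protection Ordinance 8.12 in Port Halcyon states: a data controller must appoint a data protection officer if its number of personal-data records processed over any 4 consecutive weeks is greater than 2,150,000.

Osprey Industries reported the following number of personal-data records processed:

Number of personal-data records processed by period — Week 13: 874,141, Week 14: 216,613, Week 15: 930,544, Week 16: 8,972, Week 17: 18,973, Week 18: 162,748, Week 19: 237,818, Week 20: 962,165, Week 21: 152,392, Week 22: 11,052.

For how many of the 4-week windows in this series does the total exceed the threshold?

Week 13–Week 16: 874,141 + 216,613 + 930,544 + 8,972 = 2,030,270 (under)
Week 14–Week 17: 216,613 + 930,544 + 8,972 + 18,973 = 1,175,102 (under)
Week 15–Week 18: 930,544 + 8,972 + 18,973 + 162,748 = 1,121,237 (under)
Week 16–Week 19: 8,972 + 18,973 + 162,748 + 237,818 = 428,511 (under)
Week 17–Week 20: 18,973 + 162,748 + 237,818 + 962,165 = 1,381,704 (under)
Week 18–Week 21: 162,748 + 237,818 + 962,165 + 152,392 = 1,515,123 (under)
Week 19–Week 22: 237,818 + 962,165 + 152,392 + 11,052 = 1,363,427 (under)
0 windows exceed the threshold.

0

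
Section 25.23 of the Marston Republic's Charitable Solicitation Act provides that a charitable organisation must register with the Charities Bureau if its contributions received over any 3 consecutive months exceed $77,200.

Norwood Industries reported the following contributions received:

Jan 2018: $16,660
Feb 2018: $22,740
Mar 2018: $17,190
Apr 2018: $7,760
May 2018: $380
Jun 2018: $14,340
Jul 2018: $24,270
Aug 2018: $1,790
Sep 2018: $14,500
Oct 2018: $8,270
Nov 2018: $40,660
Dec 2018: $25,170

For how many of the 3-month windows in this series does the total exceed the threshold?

Jan 2018–Mar 2018: $16,660 + $22,740 + $17,190 = $56,590 (under)
Feb 2018–Apr 2018: $22,740 + $17,190 + $7,760 = $47,690 (under)
Mar 2018–May 2018: $17,190 + $7,760 + $380 = $25,330 (under)
Apr 2018–Jun 2018: $7,760 + $380 + $14,340 = $22,480 (under)
May 2018–Jul 2018: $380 + $14,340 + $24,270 = $38,990 (under)
Jun 2018–Aug 2018: $14,340 + $24,270 + $1,790 = $40,400 (under)
Jul 2018–Sep 2018: $24,270 + $1,790 + $14,500 = $40,560 (under)
Aug 2018–Oct 2018: $1,790 + $14,500 + $8,270 = $24,560 (under)
Sep 2018–Nov 2018: $14,500 + $8,270 + $40,660 = $63,430 (under)
Oct 2018–Dec 2018: $8,270 + $40,660 + $25,170 = $74,100 (under)
0 windows exceed the threshold.

0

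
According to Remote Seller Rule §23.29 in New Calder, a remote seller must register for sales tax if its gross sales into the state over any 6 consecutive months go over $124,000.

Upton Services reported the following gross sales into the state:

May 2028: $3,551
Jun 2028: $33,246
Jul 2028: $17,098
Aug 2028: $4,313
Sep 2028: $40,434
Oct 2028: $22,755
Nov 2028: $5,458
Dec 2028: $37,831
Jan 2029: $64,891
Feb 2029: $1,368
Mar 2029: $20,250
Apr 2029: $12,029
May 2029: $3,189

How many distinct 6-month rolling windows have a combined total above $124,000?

6

May 2028–Oct 2028: $3,551 + $33,246 + $17,098 + $4,313 + $40,434 + $22,755 = $121,397 (under)
Jun 2028–Nov 2028: $33,246 + $17,098 + $4,313 + $40,434 + $22,755 + $5,458 = $123,304 (under)
Jul 2028–Dec 2028: $17,098 + $4,313 + $40,434 + $22,755 + $5,458 + $37,831 = $127,889 (over)
Aug 2028–Jan 2029: $4,313 + $40,434 + $22,755 + $5,458 + $37,831 + $64,891 = $175,682 (over)
Sep 2028–Feb 2029: $40,434 + $22,755 + $5,458 + $37,831 + $64,891 + $1,368 = $172,737 (over)
Oct 2028–Mar 2029: $22,755 + $5,458 + $37,831 + $64,891 + $1,368 + $20,250 = $152,553 (over)
Nov 2028–Apr 2029: $5,458 + $37,831 + $64,891 + $1,368 + $20,250 + $12,029 = $141,827 (over)
Dec 2028–May 2029: $37,831 + $64,891 + $1,368 + $20,250 + $12,029 + $3,189 = $139,558 (over)
6 windows exceed the threshold.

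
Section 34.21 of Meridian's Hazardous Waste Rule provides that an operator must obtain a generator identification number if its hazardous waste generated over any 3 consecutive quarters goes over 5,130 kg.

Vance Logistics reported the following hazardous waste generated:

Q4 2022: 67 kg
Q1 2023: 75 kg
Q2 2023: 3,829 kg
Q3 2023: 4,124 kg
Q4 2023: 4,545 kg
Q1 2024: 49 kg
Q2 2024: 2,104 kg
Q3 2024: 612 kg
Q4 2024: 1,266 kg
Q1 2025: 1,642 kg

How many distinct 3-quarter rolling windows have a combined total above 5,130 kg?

Q4 2022–Q2 2023: 67 kg + 75 kg + 3,829 kg = 3,971 kg (under)
Q1 2023–Q3 2023: 75 kg + 3,829 kg + 4,124 kg = 8,028 kg (over)
Q2 2023–Q4 2023: 3,829 kg + 4,124 kg + 4,545 kg = 12,498 kg (over)
Q3 2023–Q1 2024: 4,124 kg + 4,545 kg + 49 kg = 8,718 kg (over)
Q4 2023–Q2 2024: 4,545 kg + 49 kg + 2,104 kg = 6,698 kg (over)
Q1 2024–Q3 2024: 49 kg + 2,104 kg + 612 kg = 2,765 kg (under)
Q2 2024–Q4 2024: 2,104 kg + 612 kg + 1,266 kg = 3,982 kg (under)
Q3 2024–Q1 2025: 612 kg + 1,266 kg + 1,642 kg = 3,520 kg (under)
4 windows exceed the threshold.

4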